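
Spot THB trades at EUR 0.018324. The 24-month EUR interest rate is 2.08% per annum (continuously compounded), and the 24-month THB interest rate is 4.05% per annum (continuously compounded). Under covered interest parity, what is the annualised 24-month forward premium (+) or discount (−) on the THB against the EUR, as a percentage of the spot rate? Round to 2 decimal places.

-1.93%

T = 2 years.
F = S · g_EUR/g_THB = 0.018324 × 1.0424774/1.0843709 = 0.017616072.
(F − S)/S ÷ T = (0.017616072 − 0.018324)/0.018324/2 = -0.019317 → -1.93%.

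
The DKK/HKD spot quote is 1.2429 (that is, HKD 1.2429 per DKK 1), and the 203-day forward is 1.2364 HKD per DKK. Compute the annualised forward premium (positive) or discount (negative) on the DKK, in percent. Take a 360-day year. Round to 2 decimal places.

-0.93%

T = 203/360 years.
(F − S)/S = (1.2364 − 1.2429)/1.2429 = -0.0052297.
×(1/T) gives -0.93% p.a.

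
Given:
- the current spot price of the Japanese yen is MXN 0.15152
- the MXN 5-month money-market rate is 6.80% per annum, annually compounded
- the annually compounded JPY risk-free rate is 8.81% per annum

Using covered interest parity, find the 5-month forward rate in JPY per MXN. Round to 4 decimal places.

6.6513

T = 5/12 years.
MXN accumulates by (1 + 0.0680)^(5/12) = 1.0277907.
Growth of 1 JPY over T: (1 + 0.0881)^(5/12) = 1.0358066.
CIP: F = S · (grow MXN)/(grow JPY) = 0.15152 × 1.0277907/1.0358066 = 0.1503474 MXN per JPY.
Invert for JPY per MXN: 1 / 0.1503474 = 6.6513.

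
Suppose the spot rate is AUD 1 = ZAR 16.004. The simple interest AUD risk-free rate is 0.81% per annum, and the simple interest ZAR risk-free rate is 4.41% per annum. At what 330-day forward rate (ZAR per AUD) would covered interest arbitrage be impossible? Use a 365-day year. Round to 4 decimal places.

16.5211

T = 330/365 years.
ZAR accumulates by 1 + 0.0441×330/365 = 1.03987123.
AUD accumulates by 1 + 0.0081×330/365 = 1.00732329.
CIP: F = S · (grow ZAR)/(grow AUD) = 16.004 × 1.03987123/1.00732329 = 16.521110 ZAR per AUD.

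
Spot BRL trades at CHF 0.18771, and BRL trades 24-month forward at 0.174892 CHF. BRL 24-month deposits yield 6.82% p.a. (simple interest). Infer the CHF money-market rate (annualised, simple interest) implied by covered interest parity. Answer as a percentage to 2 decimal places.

2.94%

T = 2 years.
CIP gives F = S · g_CHF/g_BRL, so g_CHF/g_BRL = 0.174892/0.18771 = 0.9317138.
BRL growth factor: 1 + 0.0682×2 = 1.136400.
Hence g_CHF = 1.0587996.
(1.0587996 − 1)/T = 0.029400, i.e. 2.94%.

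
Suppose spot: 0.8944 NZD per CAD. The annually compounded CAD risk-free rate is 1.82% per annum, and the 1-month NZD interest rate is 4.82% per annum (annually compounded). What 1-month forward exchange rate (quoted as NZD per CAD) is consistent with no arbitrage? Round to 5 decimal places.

T = 1/12 years.
NZD growth factor: (1 + 0.0482)^(1/12) = 1.0039306.
CAD accumulates by (1 + 0.0182)^(1/12) = 1.0015042.
CIP: F = S · (grow NZD)/(grow CAD) = 0.8944 × 1.0039306/1.0015042 = 0.8965669 NZD per CAD.

0.89657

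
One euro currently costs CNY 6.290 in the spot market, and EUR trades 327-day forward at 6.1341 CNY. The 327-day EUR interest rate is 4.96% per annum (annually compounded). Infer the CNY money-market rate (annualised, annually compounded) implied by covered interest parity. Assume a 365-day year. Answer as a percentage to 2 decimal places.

T = 327/365 years.
F/S = 6.1341/6.29 = 0.9752146 = (growth of CNY) / (growth of EUR).
EUR growth factor: (1 + 0.0496)^(327/365) = 1.0443235.
Hence g_CNY = 1.0184395.
Annualise: 1.0184395^(365/327) − 1 = 0.020604 = 2.06%.

2.06%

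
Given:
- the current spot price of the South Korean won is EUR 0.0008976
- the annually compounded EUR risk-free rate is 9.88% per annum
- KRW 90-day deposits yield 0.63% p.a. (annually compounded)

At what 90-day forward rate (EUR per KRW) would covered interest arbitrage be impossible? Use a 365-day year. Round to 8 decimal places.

T = 90/365 years.
Growth of 1 EUR over T: (1 + 0.0988)^(90/365) = 1.023504.
KRW accumulates by (1 + 0.0063)^(90/365) = 1.0015498.
CIP: F = S · (grow EUR)/(grow KRW) = 0.0008976 × 1.023504/1.0015498 = 0.0009172756 EUR per KRW.

0.00091728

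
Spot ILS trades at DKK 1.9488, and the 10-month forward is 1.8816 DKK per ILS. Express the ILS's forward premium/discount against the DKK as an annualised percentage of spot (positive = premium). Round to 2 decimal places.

-4.14%

T = 10/12 years.
Period premium: (1.8816 − 1.9488)/1.9488 = -0.0344828.
Annualise by dividing by T: -0.0344828 / (10/12) = -0.041379 → -4.14%.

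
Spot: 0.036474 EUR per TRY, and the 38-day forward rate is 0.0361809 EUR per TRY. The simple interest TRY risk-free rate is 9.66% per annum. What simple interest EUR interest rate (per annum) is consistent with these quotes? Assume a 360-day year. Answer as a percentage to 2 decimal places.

T = 38/360 years.
CIP gives F = S · g_EUR/g_TRY, so g_EUR/g_TRY = 0.0361809/0.036474 = 0.9919641.
The TRY side grows by 1 + 0.0966×38/360 = 1.0101967.
So the EUR growth factor = 1.0020789.
(1.0020789 − 1)/T = 0.019695, i.e. 1.97%.

1.97%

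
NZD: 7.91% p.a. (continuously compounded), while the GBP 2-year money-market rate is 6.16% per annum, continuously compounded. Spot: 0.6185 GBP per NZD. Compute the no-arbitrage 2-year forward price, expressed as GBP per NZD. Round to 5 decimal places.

T = 2 years.
GBP growth factor: e^(0.0616×2) = 1.1311106.
NZD growth factor: e^(0.0791×2) = 1.1714005.
Forward (GBP per NZD) = 0.6185 × 1.1311106 / 1.1714005 = 0.5972269.

0.59723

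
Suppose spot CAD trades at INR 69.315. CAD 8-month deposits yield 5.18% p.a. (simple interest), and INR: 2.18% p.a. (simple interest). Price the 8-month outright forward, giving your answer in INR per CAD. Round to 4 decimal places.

67.9750

T = 8/12 years.
INR growth factor: 1 + 0.0218×8/12 = 1.01453333.
Growth of 1 CAD over T: 1 + 0.0518×8/12 = 1.03453333.
Forward (INR per CAD) = 69.315 × 1.01453333 / 1.03453333 = 67.974976.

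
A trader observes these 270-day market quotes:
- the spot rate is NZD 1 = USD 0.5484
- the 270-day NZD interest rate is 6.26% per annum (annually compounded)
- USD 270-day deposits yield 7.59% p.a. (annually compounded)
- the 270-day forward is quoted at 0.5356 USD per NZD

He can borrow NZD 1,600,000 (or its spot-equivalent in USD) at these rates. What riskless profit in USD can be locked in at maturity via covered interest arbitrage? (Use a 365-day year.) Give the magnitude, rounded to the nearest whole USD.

USD 29,904

T = 270/365 years.
Invest the NZD and cover forward: 1,600,000 × 1.04593919 × 0.5356 = USD 896,328.05.
Convert at spot and invest in USD: 1,600,000 × 0.5484 × 1.0556076 = USD 926,232.33.
The quoted forward undervalues NZD, so borrow NZD, convert to USD at spot, deposit the USD at 7.59%, and buy NZD forward at 0.5356 to cover the loan.
The gap between the two covered legs is USD 29,904.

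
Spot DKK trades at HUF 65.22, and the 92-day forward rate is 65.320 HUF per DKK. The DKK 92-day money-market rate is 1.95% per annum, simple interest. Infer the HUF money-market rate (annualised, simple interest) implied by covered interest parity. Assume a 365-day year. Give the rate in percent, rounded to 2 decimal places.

T = 92/365 years.
F/S = 65.32/65.22 = 1.0015333 = (growth of HUF) / (growth of DKK).
DKK growth factor: 1 + 0.0195×92/365 = 1.0049151.
That pins the HUF growth at 1.0064559.
(1.0064559 − 1)/T = 0.025613, i.e. 2.56%.

2.56%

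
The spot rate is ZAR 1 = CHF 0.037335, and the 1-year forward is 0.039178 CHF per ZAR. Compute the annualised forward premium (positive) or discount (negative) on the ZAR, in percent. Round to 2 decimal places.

+4.94%

T = 1 year.
ZAR trades forward at +4.93639% vs spot over the period.
×(1/T) gives 4.94% p.a.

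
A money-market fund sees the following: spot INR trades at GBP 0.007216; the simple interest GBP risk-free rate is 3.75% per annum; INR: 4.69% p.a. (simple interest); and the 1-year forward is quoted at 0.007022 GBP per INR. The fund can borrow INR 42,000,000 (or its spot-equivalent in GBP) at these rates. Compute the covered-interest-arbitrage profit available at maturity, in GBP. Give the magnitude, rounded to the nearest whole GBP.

T = 1 year.
Keep in INR, deliver into the forward: 42,000,000·1.046900·0.007022 = GBP 308,755.94.
Swap to GBP now, deposit: 42,000,000·0.007216·1.037500 = GBP 314,437.20.
The quoted forward undervalues INR, so borrow INR, convert to GBP at spot, deposit the GBP at 3.75%, and buy INR forward at 0.007022 to cover the loan.
Profit = 314,437.20 − 308,755.94 = GBP 5,681.

GBP 5,681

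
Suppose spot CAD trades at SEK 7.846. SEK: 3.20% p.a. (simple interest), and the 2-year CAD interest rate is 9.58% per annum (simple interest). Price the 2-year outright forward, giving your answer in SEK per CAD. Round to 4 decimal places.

7.0058

T = 2 years.
Growth of 1 SEK over T: 1 + 0.0320×2 = 1.064000.
CAD accumulates by 1 + 0.0958×2 = 1.191600.
So F = 7.846 × 1.064000 / 1.191600 = 7.005827 (SEK/CAD).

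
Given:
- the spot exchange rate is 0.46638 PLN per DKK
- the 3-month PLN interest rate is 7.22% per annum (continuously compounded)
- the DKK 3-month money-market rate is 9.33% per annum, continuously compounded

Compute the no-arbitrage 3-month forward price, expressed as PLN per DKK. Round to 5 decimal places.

0.46393

T = 3/12 years.
PLN growth factor: e^(0.0722×3/12) = 1.0182139.
DKK growth factor: e^(0.0933×3/12) = 1.0235992.
CIP: F = S · (grow PLN)/(grow DKK) = 0.46638 × 1.0182139/1.0235992 = 0.4639263 PLN per DKK.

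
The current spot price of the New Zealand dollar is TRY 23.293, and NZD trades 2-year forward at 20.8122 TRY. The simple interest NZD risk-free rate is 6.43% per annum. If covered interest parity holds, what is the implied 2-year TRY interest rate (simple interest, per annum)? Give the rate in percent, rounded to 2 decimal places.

0.42%

T = 2 years.
F/S = 20.8122/23.293 = 0.8934959 = (growth of TRY) / (growth of NZD).
The NZD side grows by 1 + 0.0643×2 = 1.128600.
That pins the TRY growth at 1.0083995.
(1.0083995 − 1)/T = 0.004200, i.e. 0.42%.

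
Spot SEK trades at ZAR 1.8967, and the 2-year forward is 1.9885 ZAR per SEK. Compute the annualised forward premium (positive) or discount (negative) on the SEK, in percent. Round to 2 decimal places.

T = 2 years.
Period premium: (1.9885 − 1.8967)/1.8967 = 0.0483999.
×(1/T) gives 2.42% p.a.

+2.42%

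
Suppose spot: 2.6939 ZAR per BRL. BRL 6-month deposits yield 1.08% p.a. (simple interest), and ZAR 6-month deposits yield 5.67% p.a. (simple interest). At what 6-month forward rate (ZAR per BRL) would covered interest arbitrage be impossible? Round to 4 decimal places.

T = 6/12 years.
Growth of 1 ZAR over T: 1 + 0.0567×6/12 = 1.028350.
BRL growth factor: 1 + 0.0108×6/12 = 1.005400.
Forward (ZAR per BRL) = 2.6939 × 1.028350 / 1.005400 = 2.755393.

2.7554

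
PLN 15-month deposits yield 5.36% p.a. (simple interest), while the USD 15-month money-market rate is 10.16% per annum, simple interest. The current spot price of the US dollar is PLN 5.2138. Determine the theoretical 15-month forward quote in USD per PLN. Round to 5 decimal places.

0.20258

T = 15/12 years.
PLN accumulates by 1 + 0.0536×15/12 = 1.067000.
USD growth factor: 1 + 0.1016×15/12 = 1.127000.
Forward (PLN per USD) = 5.2138 × 1.067000 / 1.127000 = 4.936224.
Invert for USD per PLN: 1 / 4.936224 = 0.20258.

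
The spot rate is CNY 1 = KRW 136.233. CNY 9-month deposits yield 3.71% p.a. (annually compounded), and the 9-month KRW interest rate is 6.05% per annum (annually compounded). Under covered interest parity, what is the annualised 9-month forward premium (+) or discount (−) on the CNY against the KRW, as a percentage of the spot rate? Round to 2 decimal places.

+2.25%

T = 9/12 years.
F = S · g_KRW/g_CNY = 136.233 × 1.0450402/1.0276979 = 138.531918.
Annualised premium = (F − S)/S × (1/T) = (138.531918 − 136.233)/136.233 ÷ (9/12) = 2.25%.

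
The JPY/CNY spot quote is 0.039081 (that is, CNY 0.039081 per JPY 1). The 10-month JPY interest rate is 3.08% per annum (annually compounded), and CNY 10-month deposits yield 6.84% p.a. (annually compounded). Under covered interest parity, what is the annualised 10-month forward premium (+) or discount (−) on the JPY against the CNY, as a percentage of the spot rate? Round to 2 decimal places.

T = 10/12 years.
No-arbitrage forward: 0.039081 × 1.0566834 / 1.0256016 = 0.040265386 CNY/JPY.
(F − S)/S ÷ T = (0.040265386 − 0.039081)/0.039081/(10/12) = 0.036367 → 3.64%.

+3.64%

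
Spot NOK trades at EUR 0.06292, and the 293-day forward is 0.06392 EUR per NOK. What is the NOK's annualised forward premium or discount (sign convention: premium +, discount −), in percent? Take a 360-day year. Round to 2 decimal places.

+1.95%

T = 293/360 years.
(F − S)/S = (0.06392 − 0.06292)/0.06292 = 0.0158932.
Annualise by dividing by T: 0.0158932 / (293/360) = 0.019527 → 1.95%.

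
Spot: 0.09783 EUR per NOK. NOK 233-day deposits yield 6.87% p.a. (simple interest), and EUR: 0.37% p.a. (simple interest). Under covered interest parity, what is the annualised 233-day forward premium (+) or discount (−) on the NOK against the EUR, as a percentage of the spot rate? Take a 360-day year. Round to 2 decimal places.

-6.22%

T = 233/360 years.
F = S · g_EUR/g_NOK = 0.09783 × 1.0023947/1.0444642 = 0.09388955.
Annualised premium = (F − S)/S × (1/T) = (0.09388955 − 0.09783)/0.09783 ÷ (233/360) = -6.22%.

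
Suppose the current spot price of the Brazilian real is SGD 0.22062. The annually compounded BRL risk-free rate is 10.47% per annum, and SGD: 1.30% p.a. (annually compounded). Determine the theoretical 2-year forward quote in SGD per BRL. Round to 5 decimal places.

0.18551

T = 2 years.
SGD growth factor: (1 + 0.0130)^2 = 1.026169.
BRL growth factor: (1 + 0.1047)^2 = 1.2203621.
CIP: F = S · (grow SGD)/(grow BRL) = 0.22062 × 1.026169/1.2203621 = 0.1855133 SGD per BRL.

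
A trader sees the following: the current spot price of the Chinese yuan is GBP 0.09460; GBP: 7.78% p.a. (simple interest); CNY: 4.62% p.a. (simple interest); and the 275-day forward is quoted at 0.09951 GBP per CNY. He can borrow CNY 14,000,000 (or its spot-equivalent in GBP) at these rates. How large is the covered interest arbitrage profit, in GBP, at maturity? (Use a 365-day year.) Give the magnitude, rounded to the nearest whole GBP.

GBP 39,601

T = 275/365 years.
Keep in CNY, deliver into the forward: 14,000,000·1.034808219·0.09951 = GBP 1,441,632.72.
Swap to GBP now, deposit: 14,000,000·0.09460·1.058616438 = GBP 1,402,031.61.
The quoted forward overvalues CNY, so borrow GBP, buy CNY at spot, deposit the CNY at 4.62%, and sell the proceeds forward at 0.09951.
Arbitrage profit = |1,441,632.72 − 1,402,031.61| = GBP 39,601.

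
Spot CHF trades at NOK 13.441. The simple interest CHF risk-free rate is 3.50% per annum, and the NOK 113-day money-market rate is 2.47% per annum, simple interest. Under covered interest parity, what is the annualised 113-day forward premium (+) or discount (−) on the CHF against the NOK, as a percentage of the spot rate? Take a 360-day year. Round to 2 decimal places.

T = 113/360 years.
CIP forward (NOK per CHF) = 13.441 × 1.0077531/1.0109861 = 13.398017.
Annualised premium = (F − S)/S × (1/T) = (13.398017 − 13.441)/13.441 ÷ (113/360) = -1.02%.

-1.02%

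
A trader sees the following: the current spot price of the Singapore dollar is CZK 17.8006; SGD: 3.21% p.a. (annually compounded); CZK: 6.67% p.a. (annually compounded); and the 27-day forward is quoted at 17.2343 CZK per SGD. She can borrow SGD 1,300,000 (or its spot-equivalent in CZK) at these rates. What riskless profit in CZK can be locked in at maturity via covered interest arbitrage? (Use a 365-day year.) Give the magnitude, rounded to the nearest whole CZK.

T = 27/365 years.
Keep in SGD, deliver into the forward: 1,300,000·1.0023399393·17.2343 = CZK 22,457,015.38.
Swap to CZK now, deposit: 1,300,000·17.8006·1.0047878191 = CZK 23,251,573.87.
The quoted forward undervalues SGD, so borrow SGD, convert to CZK at spot, deposit the CZK at 6.67%, and buy SGD forward at 17.2343 to cover the loan.
Arbitrage profit = |22,457,015.38 − 23,251,573.87| = CZK 794,558.

CZK 794,558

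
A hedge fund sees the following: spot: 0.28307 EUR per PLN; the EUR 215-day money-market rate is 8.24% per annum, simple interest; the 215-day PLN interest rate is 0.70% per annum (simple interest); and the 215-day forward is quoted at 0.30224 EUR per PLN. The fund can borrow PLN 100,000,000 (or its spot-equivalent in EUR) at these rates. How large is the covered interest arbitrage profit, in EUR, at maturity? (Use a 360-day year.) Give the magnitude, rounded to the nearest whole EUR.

EUR 650,334

T = 215/360 years.
Invest the PLN and cover forward: 100,000,000 × 1.0041805556 × 0.30224 = EUR 30,350,353.11.
Convert at spot and invest in EUR: 100,000,000 × 0.28307 × 1.0492111111 = EUR 29,700,018.92.
The quoted forward overvalues PLN, so borrow EUR, buy PLN at spot, deposit the PLN at 0.70%, and sell the proceeds forward at 0.30224.
The gap between the two covered legs is EUR 650,334.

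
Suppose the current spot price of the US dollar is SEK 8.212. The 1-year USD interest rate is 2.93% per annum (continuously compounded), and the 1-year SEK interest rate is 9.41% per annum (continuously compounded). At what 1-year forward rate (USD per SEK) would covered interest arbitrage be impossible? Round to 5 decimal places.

T = 1 year.
SEK growth factor: e^(0.0941×1) = 1.0986696.
Growth of 1 USD over T: e^(0.0293×1) = 1.0297335.
So F = 8.212 × 1.0986696 / 1.0297335 = 8.761757 (SEK/USD).
Quoted the other way: 1/8.761757 = 0.11413 USD per SEK.

0.11413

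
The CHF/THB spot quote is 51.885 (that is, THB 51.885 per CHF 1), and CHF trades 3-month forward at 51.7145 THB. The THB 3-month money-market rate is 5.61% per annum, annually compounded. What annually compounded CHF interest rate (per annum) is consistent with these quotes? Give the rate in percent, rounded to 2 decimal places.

T = 3/12 years.
F/S = 51.7145/51.885 = 0.9967139 = (growth of THB) / (growth of CHF).
THB growth factor: (1 + 0.0561)^(3/12) = 1.0137392.
So the CHF growth factor = 1.0170814.
Annualise: 1.0170814^(12/3) − 1 = 0.070096 = 7.01%.

7.01%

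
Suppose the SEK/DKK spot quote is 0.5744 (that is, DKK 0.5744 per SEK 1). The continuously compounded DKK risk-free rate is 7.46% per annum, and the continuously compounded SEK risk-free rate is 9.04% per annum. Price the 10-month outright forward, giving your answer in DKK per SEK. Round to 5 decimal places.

0.56689

T = 10/12 years.
Growth of 1 DKK over T: e^(0.0746×10/12) = 1.0641397.
SEK accumulates by e^(0.0904×10/12) = 1.0782435.
CIP: F = S · (grow DKK)/(grow SEK) = 0.5744 × 1.0641397/1.0782435 = 0.5668866 DKK per SEK.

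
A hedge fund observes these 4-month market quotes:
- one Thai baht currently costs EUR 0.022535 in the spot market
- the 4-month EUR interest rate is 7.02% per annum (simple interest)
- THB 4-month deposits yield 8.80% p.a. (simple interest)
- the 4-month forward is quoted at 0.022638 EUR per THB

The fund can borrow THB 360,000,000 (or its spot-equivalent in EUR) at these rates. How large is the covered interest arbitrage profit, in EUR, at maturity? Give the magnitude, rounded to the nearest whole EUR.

EUR 86,302

T = 4/12 years.
Route A — deposit THB, sell forward: 360,000,000 × 1.029333333 × 0.022638 = EUR 8,388,737.28.
Route B — convert at spot, deposit EUR: 360,000,000 × 0.022535 × 1.023400 = EUR 8,302,434.84.
The quoted forward overvalues THB, so borrow EUR, buy THB at spot, deposit the THB at 8.80%, and sell the proceeds forward at 0.022638.
Profit = 8,388,737.28 − 8,302,434.84 = EUR 86,302.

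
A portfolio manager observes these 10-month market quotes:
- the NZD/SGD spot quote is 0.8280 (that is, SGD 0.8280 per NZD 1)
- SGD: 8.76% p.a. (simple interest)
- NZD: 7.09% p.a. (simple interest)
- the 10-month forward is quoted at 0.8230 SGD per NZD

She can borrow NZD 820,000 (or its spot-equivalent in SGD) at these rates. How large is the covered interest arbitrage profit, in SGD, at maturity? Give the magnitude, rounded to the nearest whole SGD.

T = 10/12 years.
Route A — deposit NZD, sell forward: 820,000 × 1.05908333 × 0.8230 = SGD 714,732.98.
Route B — convert at spot, deposit SGD: 820,000 × 0.8280 × 1.073000 = SGD 728,524.08.
The quoted forward undervalues NZD, so borrow NZD, convert to SGD at spot, deposit the SGD at 8.76%, and buy NZD forward at 0.8230 to cover the loan.
Arbitrage profit = |714,732.98 − 728,524.08| = SGD 13,791.

SGD 13,791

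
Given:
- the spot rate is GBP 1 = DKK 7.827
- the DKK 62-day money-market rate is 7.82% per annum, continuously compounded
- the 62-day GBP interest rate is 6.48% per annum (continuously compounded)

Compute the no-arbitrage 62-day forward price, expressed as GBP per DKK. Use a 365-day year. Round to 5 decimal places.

T = 62/365 years.
Growth of 1 DKK over T: e^(0.0782×62/365) = 1.0133719.
Growth of 1 GBP over T: e^(0.0648×62/365) = 1.0110679.
Forward (DKK per GBP) = 7.827 × 1.0133719 / 1.0110679 = 7.844836.
Quoted the other way: 1/7.844836 = 0.12747 GBP per DKK.

0.12747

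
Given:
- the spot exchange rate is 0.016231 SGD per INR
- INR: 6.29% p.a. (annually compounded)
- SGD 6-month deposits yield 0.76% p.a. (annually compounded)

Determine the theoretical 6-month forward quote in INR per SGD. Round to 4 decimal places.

T = 6/12 years.
SGD accumulates by (1 + 0.0076)^(6/12) = 1.00379281.
INR growth factor: (1 + 0.0629)^(6/12) = 1.03097042.
So F = 0.016231 × 1.00379281 / 1.03097042 = 0.015803131 (SGD/INR).
Invert for INR per SGD: 1 / 0.015803131 = 63.2786.

63.2786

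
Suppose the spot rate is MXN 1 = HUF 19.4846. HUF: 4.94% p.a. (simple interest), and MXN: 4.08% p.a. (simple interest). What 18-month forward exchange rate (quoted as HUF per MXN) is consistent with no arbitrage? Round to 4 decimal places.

T = 18/12 years.
HUF growth factor: 1 + 0.0494×18/12 = 1.074100.
MXN accumulates by 1 + 0.0408×18/12 = 1.061200.
So F = 19.4846 × 1.074100 / 1.061200 = 19.721456 (HUF/MXN).

19.7215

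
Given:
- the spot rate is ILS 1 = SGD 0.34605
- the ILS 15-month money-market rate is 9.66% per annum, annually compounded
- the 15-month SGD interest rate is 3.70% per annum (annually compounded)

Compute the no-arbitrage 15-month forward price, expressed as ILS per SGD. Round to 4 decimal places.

T = 15/12 years.
SGD growth factor: (1 + 0.0370)^(15/12) = 1.046462.
ILS growth factor: (1 + 0.0966)^(15/12) = 1.1221743.
CIP: F = S · (grow SGD)/(grow ILS) = 0.34605 × 1.046462/1.1221743 = 0.3227023 SGD per ILS.
Invert for ILS per SGD: 1 / 0.3227023 = 3.0988.

3.0988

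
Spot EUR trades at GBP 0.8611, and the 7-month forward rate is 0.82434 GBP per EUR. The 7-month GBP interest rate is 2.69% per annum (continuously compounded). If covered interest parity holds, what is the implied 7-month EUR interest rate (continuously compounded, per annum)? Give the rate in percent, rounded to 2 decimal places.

10.17%

T = 7/12 years.
F/S = 0.82434/0.8611 = 0.9573104 = (growth of GBP) / (growth of EUR).
GBP growth factor: e^(0.0269×7/12) = 1.0158154.
Hence g_EUR = 1.0611139.
r = ln(1.0611139)/(7/12) = 0.101690 → 10.17%.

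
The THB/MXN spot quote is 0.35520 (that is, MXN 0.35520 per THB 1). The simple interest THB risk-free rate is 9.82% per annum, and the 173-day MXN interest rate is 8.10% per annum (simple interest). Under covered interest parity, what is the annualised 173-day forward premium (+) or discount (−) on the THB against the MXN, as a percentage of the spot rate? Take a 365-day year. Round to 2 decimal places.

T = 173/365 years.
No-arbitrage forward: 0.3552 × 1.0383918 / 1.0465441 = 0.35243309 MXN/THB.
Annualised premium = (F − S)/S × (1/T) = (0.35243309 − 0.3552)/0.3552 ÷ (173/365) = -1.64%.

-1.64%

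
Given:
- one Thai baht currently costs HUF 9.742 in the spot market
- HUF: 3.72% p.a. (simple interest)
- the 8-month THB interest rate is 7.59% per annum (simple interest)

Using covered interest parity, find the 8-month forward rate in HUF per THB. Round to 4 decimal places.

9.5028

T = 8/12 years.
Growth of 1 HUF over T: 1 + 0.0372×8/12 = 1.024800.
THB growth factor: 1 + 0.0759×8/12 = 1.050600.
So F = 9.742 × 1.024800 / 1.050600 = 9.502762 (HUF/THB).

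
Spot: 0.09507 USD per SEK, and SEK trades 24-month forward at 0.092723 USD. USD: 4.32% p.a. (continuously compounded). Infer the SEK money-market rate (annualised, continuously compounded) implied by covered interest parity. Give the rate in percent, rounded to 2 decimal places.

5.57%

T = 2 years.
F/S = 0.092723/0.09507 = 0.9753129 = (growth of USD) / (growth of SEK).
USD growth factor: e^(0.0432×2) = 1.0902423.
So the SEK growth factor = 1.1178385.
Take logs: ln 1.1178385 / 2 = 0.055698, so 5.57%.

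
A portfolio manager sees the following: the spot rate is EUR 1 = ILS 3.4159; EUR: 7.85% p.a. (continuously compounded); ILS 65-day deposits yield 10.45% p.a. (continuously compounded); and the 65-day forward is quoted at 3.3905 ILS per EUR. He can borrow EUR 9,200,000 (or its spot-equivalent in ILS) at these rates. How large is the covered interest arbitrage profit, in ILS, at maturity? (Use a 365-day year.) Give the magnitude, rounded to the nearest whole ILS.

ILS 384,868

T = 65/365 years.
Invest the EUR and cover forward: 9,200,000 × 1.0140776215 × 3.3905 = ILS 31,631,717.62.
Convert at spot and invest in ILS: 9,200,000 × 3.4159 × 1.0187838266 = ILS 32,016,585.79.
The quoted forward undervalues EUR, so borrow EUR, convert to ILS at spot, deposit the ILS at 10.45%, and buy EUR forward at 3.3905 to cover the loan.
The gap between the two covered legs is ILS 384,868.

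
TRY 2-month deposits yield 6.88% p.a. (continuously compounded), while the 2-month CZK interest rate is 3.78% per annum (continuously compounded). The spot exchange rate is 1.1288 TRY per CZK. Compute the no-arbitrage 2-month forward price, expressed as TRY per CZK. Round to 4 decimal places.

T = 2/12 years.
TRY accumulates by e^(0.0688×2/12) = 1.0115327.
Growth of 1 CZK over T: e^(0.0378×2/12) = 1.0063199.
CIP: F = S · (grow TRY)/(grow CZK) = 1.1288 × 1.0115327/1.0063199 = 1.134647 TRY per CZK.

1.1346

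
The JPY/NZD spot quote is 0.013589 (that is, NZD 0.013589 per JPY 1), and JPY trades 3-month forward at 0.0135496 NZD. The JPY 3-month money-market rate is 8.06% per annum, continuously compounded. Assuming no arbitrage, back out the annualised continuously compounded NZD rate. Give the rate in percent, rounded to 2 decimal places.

6.90%

T = 3/12 years.
F/S = 0.0135496/0.013589 = 0.9971006 = (growth of NZD) / (growth of JPY).
JPY growth factor: e^(0.0806×3/12) = 1.0203544.
Hence g_NZD = 1.017396.
r = ln(1.017396)/(3/12) = 0.068986 → 6.90%.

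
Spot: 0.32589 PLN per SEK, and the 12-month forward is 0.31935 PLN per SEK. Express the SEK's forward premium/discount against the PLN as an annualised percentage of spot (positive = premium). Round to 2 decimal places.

T = 1 year.
(F − S)/S = (0.31935 − 0.32589)/0.32589 = -0.0200681.
Per annum: -0.0200681 / 1 = -0.020068 = -2.01%.

-2.01%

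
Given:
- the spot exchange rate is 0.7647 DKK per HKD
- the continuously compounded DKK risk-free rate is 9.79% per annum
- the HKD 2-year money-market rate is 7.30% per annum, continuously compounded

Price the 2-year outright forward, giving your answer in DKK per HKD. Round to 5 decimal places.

0.80375

T = 2 years.
DKK growth factor: e^(0.0979×2) = 1.2162836.
HKD accumulates by e^(0.0730×2) = 1.1571962.
Forward (DKK per HKD) = 0.7647 × 1.2162836 / 1.1571962 = 0.8037462.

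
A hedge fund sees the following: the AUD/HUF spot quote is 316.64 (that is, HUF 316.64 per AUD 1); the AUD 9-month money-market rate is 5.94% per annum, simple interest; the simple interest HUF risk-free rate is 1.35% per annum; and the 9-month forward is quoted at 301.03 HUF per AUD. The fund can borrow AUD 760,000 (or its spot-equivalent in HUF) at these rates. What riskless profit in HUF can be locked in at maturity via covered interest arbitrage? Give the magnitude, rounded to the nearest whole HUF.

T = 9/12 years.
Route A — deposit AUD, sell forward: 760,000 × 1.044550 × 301.03 = HUF 238,975,073.74.
Route B — convert at spot, deposit HUF: 760,000 × 316.64 × 1.010125 = HUF 243,082,944.80.
The quoted forward undervalues AUD, so borrow AUD, convert to HUF at spot, deposit the HUF at 1.35%, and buy AUD forward at 301.03 to cover the loan.
The gap between the two covered legs is HUF 4,107,871.

HUF 4,107,871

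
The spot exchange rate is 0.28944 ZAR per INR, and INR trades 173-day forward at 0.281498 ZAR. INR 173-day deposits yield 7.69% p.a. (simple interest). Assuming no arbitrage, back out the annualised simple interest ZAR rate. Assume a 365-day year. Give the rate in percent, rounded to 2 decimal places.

T = 173/365 years.
By CIP, F/S equals the ZAR-to-INR growth ratio: 0.281498/0.28944 = 0.9725608.
INR growth factor: 1 + 0.0769×173/365 = 1.0364485.
So the ZAR growth factor = 1.0080092.
(1.0080092 − 1)/T = 0.016898, i.e. 1.69%.

1.69%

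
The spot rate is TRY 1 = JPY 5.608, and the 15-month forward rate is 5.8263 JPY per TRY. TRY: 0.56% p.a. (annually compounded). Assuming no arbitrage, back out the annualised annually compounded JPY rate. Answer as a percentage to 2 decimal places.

T = 15/12 years.
F/S = 5.8263/5.608 = 1.0389265 = (growth of JPY) / (growth of TRY).
The TRY side grows by (1 + 0.0056)^(15/12) = 1.0070049.
So the JPY growth factor = 1.0462041.
Annualise: 1.0462041^(12/15) − 1 = 0.036796 = 3.68%.

3.68%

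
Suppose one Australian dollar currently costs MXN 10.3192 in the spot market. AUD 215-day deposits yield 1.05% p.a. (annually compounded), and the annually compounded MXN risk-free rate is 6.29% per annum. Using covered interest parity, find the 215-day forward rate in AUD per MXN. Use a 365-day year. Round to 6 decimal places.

0.094063

T = 215/365 years.
MXN accumulates by (1 + 0.0629)^(215/365) = 1.0365855.
AUD growth factor: (1 + 0.0105)^(215/365) = 1.0061717.
So F = 10.3192 × 1.0365855 / 1.0061717 = 10.63112 (MXN/AUD).
Invert for AUD per MXN: 1 / 10.63112 = 0.094063.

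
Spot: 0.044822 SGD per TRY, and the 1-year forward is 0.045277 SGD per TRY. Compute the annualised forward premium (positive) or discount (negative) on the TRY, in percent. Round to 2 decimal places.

T = 1 year.
TRY trades forward at +1.01513% vs spot over the period.
×(1/T) gives 1.02% p.a.

+1.02%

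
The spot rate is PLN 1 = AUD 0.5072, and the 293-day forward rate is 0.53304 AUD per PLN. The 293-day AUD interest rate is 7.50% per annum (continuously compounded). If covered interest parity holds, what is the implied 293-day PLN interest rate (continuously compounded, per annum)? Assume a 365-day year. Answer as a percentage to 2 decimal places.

1.31%

T = 293/365 years.
CIP gives F = S · g_AUD/g_PLN, so g_AUD/g_PLN = 0.53304/0.5072 = 1.0509464.
AUD growth factor: e^(0.0750×293/365) = 1.0620548.
That pins the PLN growth at 1.0105699.
r = ln(1.0105699)/(293/365) = 0.013098 → 1.31%.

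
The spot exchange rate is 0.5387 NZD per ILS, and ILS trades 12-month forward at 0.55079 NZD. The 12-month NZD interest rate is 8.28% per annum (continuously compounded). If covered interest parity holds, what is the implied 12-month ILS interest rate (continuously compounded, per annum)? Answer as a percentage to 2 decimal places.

T = 1 year.
F/S = 0.55079/0.5387 = 1.0224429 = (growth of NZD) / (growth of ILS).
NZD growth factor: e^(0.0828×1) = 1.0863245.
That pins the ILS growth at 1.0624794.
Take logs: ln 1.0624794 / 1 = 0.060605, so 6.06%.

6.06%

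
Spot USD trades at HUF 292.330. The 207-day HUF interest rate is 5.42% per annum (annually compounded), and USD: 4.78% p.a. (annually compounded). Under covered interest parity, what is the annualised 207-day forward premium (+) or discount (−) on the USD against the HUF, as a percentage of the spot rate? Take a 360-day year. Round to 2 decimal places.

+0.61%

T = 207/360 years.
F = S · g_HUF/g_USD = 292.33 × 1.030815/1.027212 = 293.355363.
Annualised premium = (F − S)/S × (1/T) = (293.355363 − 292.33)/292.33 ÷ (207/360) = 0.61%.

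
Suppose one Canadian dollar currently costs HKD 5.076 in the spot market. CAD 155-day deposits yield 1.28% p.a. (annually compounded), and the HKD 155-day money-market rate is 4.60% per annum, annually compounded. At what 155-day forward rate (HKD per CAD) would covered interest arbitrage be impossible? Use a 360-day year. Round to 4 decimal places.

T = 155/360 years.
HKD growth factor: (1 + 0.0460)^(155/360) = 1.0195522.
Growth of 1 CAD over T: (1 + 0.0128)^(155/360) = 1.0054912.
CIP: F = S · (grow HKD)/(grow CAD) = 5.076 × 1.0195522/1.0054912 = 5.146984 HKD per CAD.

5.1470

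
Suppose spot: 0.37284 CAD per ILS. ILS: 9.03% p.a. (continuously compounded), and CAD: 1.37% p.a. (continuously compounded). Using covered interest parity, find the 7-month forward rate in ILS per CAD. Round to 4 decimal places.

2.8047

T = 7/12 years.
Growth of 1 CAD over T: e^(0.0137×7/12) = 1.0080237.
ILS growth factor: e^(0.0903×7/12) = 1.054087.
Forward (CAD per ILS) = 0.37284 × 1.0080237 / 1.054087 = 0.3565470.
Quoted the other way: 1/0.3565470 = 2.8047 ILS per CAD.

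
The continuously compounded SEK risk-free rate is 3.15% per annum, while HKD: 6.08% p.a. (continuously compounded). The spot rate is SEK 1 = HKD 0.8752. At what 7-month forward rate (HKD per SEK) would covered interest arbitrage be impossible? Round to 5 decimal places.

0.89029

T = 7/12 years.
HKD accumulates by e^(0.0608×7/12) = 1.0361031.
Growth of 1 SEK over T: e^(0.0315×7/12) = 1.0185449.
Forward (HKD per SEK) = 0.8752 × 1.0361031 / 1.0185449 = 0.8902871.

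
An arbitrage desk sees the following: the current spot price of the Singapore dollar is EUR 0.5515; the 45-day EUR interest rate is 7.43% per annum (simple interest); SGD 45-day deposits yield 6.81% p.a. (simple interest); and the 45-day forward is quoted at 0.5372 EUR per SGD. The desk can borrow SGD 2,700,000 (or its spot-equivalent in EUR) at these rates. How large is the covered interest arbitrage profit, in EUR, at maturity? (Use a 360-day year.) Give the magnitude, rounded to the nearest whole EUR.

T = 45/360 years.
Invest the SGD and cover forward: 2,700,000 × 1.0085125 × 0.5372 = EUR 1,462,786.87.
Convert at spot and invest in EUR: 2,700,000 × 0.5515 × 1.0092875 = EUR 1,502,879.55.
The quoted forward undervalues SGD, so borrow SGD, convert to EUR at spot, deposit the EUR at 7.43%, and buy SGD forward at 0.5372 to cover the loan.
Profit = 1,502,879.55 − 1,462,786.87 = EUR 40,093.

EUR 40,093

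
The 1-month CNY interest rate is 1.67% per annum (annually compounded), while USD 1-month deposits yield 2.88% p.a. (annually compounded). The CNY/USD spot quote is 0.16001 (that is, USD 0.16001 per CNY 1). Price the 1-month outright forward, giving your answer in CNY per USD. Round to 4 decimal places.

T = 1/12 years.
USD accumulates by (1 + 0.0288)^(1/12) = 1.0023689.
CNY accumulates by (1 + 0.0167)^(1/12) = 1.0013811.
So F = 0.16001 × 1.0023689 / 1.0013811 = 0.1601678 (USD/CNY).
Quoted the other way: 1/0.1601678 = 6.2435 CNY per USD.

6.2435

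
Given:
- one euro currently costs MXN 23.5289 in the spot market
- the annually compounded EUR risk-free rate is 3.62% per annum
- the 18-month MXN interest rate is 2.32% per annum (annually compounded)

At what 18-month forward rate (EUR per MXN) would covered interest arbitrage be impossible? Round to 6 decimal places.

0.043313

T = 18/12 years.
Growth of 1 MXN over T: (1 + 0.0232)^(18/12) = 1.0350011.
EUR accumulates by (1 + 0.0362)^(18/12) = 1.0547885.
Forward (MXN per EUR) = 23.5289 × 1.0350011 / 1.0547885 = 23.08751.
Invert for EUR per MXN: 1 / 23.08751 = 0.043313.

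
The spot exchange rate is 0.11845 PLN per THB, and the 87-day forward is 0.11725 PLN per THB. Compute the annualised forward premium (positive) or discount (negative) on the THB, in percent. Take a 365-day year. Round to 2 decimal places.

T = 87/365 years.
(F − S)/S = (0.11725 − 0.11845)/0.11845 = -0.0101309.
×(1/T) gives -4.25% p.a.

-4.25%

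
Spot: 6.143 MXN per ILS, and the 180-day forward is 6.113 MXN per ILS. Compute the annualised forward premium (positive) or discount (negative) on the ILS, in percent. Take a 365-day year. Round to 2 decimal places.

T = 180/365 years.
ILS trades forward at -0.48836% vs spot over the period.
Per annum: -0.0048836 / (180/365) = -0.009903 = -0.99%.

-0.99%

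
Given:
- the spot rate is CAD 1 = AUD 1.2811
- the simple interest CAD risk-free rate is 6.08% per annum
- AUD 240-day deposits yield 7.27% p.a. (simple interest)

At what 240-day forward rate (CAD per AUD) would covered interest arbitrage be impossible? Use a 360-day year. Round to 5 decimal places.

0.77467

T = 240/360 years.
Growth of 1 AUD over T: 1 + 0.0727×240/360 = 1.0484667.
CAD accumulates by 1 + 0.0608×240/360 = 1.0405333.
So F = 1.2811 × 1.0484667 / 1.0405333 = 1.290868 (AUD/CAD).
Invert for CAD per AUD: 1 / 1.290868 = 0.77467.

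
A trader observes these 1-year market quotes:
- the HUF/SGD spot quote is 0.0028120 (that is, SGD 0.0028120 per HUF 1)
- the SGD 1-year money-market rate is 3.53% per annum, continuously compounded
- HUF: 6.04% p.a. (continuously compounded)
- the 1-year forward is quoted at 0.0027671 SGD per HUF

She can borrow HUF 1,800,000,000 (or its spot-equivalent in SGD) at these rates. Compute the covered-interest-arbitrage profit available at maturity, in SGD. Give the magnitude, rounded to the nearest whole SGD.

T = 1 year.
Route A — deposit HUF, sell forward: 1,800,000,000 × 1.062261366 × 0.0027671 = SGD 5,290,890.17.
Route B — convert at spot, deposit SGD: 1,800,000,000 × 0.0028120 × 1.035930441 = SGD 5,243,465.52.
The quoted forward overvalues HUF, so borrow SGD, buy HUF at spot, deposit the HUF at 6.04%, and sell the proceeds forward at 0.0027671.
Profit = 5,290,890.17 − 5,243,465.52 = SGD 47,425.

SGD 47,425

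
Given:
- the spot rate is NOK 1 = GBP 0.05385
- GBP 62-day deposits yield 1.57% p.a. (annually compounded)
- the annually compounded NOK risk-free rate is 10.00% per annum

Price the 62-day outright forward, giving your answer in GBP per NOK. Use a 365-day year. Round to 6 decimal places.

0.053126

T = 62/365 years.
GBP growth factor: (1 + 0.0157)^(62/365) = 1.0026496.
NOK growth factor: (1 + 0.1000)^(62/365) = 1.0163214.
CIP: F = S · (grow GBP)/(grow NOK) = 0.05385 × 1.0026496/1.0163214 = 0.05312560 GBP per NOK.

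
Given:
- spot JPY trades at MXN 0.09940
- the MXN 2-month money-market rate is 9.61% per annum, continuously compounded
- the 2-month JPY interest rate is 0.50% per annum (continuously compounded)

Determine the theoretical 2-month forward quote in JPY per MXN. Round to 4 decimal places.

9.9088

T = 2/12 years.
Growth of 1 MXN over T: e^(0.0961×2/12) = 1.0161456.
JPY growth factor: e^(0.0050×2/12) = 1.0008337.
Forward (MXN per JPY) = 0.0994 × 1.0161456 / 1.0008337 = 0.1009207.
Quoted the other way: 1/0.1009207 = 9.9088 JPY per MXN.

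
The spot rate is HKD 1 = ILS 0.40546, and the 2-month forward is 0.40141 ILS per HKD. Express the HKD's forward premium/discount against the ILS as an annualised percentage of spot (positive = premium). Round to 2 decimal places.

T = 2/12 years.
(F − S)/S = (0.40141 − 0.40546)/0.40546 = -0.0099887.
Per annum: -0.0099887 / (2/12) = -0.059932 = -5.99%.

-5.99%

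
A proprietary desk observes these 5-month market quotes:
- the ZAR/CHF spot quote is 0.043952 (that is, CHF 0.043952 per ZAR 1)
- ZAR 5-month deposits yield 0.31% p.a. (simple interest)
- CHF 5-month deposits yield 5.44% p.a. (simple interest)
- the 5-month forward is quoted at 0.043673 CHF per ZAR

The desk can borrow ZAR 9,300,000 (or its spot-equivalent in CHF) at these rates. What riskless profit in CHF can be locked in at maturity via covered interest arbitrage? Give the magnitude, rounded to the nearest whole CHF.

T = 5/12 years.
Route A — deposit ZAR, sell forward: 9,300,000 × 1.00129167 × 0.043673 = CHF 406,683.52.
Route B — convert at spot, deposit CHF: 9,300,000 × 0.043952 × 1.02266667 = CHF 418,018.68.
The quoted forward undervalues ZAR, so borrow ZAR, convert to CHF at spot, deposit the CHF at 5.44%, and buy ZAR forward at 0.043673 to cover the loan.
Arbitrage profit = |406,683.52 − 418,018.68| = CHF 11,335.

CHF 11,335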